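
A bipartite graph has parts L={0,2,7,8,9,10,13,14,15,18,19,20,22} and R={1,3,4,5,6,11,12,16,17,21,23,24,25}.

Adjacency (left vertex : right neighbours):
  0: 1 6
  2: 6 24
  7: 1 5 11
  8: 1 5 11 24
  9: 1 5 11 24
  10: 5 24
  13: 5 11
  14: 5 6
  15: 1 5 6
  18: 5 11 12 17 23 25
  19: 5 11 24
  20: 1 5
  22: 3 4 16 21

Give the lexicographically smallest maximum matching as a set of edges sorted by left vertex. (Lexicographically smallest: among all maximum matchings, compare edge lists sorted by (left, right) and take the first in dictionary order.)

Lex-smallest maximum matching: {(0,1), (2,6), (7,5), (8,11), (9,24), (18,12), (22,3)}

|M| = 7 (so the lex-smallest maximum matching has 7 edges)
process left vertices in ascending order; for each, take the smallest-labelled available neighbour that still permits 7 edges overall, or leave it unmatched if none does
lex-smallest matching: {0-1, 2-6, 7-5, 8-11, 9-24, 18-12, 22-3}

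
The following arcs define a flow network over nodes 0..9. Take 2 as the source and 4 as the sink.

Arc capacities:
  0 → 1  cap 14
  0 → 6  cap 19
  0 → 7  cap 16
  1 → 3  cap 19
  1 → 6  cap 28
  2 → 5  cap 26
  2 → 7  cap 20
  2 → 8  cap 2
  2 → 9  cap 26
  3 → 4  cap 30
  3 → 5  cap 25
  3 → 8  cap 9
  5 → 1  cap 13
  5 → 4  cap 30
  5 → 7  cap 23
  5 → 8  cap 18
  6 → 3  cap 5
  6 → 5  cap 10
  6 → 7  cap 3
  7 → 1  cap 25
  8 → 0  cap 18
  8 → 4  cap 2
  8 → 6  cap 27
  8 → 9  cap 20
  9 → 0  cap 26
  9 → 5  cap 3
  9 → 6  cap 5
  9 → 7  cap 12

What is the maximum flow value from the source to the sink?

augment #1: 2→5→4 bottleneck 26, total now 26
augment #2: 2→8→4 bottleneck 2, total now 28
augment #3: 2→9→5→4 bottleneck 3, total now 31
augment #4: 2→7→1→3→4 bottleneck 19, total now 50
augment #5: 2→9→6→3→4 bottleneck 5, total now 55
augment #6: 2→7→1→6→5→4 bottleneck 1, total now 56

Maximum flow value: 56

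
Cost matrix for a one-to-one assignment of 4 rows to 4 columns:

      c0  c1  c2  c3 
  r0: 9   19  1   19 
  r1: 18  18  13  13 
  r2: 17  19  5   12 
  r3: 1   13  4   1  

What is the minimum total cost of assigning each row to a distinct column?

Minimum assignment cost: 32

optimal assignment: row0→col2 (cost 1), row1→col1 (cost 18), row2→col3 (cost 12), row3→col0 (cost 1)
total = 1 + 18 + 12 + 1 = 32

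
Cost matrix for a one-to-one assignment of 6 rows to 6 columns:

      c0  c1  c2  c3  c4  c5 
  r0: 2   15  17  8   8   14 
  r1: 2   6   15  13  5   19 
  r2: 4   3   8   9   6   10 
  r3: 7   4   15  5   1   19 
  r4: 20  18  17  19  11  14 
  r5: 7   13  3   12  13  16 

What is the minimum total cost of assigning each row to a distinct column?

Minimum assignment cost: 31

optimal assignment: row0→col3 (cost 8), row1→col0 (cost 2), row2→col1 (cost 3), row3→col4 (cost 1), row4→col5 (cost 14), row5→col2 (cost 3)
total = 8 + 2 + 3 + 1 + 14 + 3 = 31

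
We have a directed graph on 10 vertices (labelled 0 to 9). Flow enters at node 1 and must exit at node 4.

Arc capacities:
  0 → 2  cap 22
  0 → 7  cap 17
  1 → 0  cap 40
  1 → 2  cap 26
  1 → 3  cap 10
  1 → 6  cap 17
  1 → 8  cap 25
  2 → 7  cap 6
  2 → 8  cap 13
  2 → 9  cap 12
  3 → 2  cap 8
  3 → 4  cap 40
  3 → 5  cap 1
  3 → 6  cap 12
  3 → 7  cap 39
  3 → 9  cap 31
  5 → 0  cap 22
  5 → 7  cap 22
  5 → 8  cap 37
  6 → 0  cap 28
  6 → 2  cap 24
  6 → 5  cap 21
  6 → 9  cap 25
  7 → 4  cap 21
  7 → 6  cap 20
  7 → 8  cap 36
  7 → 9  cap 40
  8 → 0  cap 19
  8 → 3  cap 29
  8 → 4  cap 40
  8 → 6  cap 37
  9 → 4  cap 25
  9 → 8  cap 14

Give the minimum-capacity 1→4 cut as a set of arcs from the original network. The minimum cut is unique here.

Min-cut arcs: {(0,7), (1,3), (1,6), (1,8), (2,7), (2,8), (2,9)} (total capacity 100)

augment #1: 1→3→4 push 10
augment #2: 1→8→4 push 25
augment #3: 1→0→7→4 push 17
augment #4: 1→2→7→4 push 4
augment #5: 1→2→8→4 push 13
augment #6: 1→2→9→4 push 9
augment #7: 1→6→9→4 push 16
augment #8: 1→6→5→8→4 push 1
augment #9: 1→0→2→7→8→4 push 1
augment #10: 1→0→2→7→8→3→4 push 1
augment #11: 1→0→2→9→8→3→4 push 3
max flow = 100; residual-reachable set from 1 gives S-side
cut edges (S→T): {(0,7), (1,3), (1,6), (1,8), (2,7), (2,8), (2,9)} total cap 100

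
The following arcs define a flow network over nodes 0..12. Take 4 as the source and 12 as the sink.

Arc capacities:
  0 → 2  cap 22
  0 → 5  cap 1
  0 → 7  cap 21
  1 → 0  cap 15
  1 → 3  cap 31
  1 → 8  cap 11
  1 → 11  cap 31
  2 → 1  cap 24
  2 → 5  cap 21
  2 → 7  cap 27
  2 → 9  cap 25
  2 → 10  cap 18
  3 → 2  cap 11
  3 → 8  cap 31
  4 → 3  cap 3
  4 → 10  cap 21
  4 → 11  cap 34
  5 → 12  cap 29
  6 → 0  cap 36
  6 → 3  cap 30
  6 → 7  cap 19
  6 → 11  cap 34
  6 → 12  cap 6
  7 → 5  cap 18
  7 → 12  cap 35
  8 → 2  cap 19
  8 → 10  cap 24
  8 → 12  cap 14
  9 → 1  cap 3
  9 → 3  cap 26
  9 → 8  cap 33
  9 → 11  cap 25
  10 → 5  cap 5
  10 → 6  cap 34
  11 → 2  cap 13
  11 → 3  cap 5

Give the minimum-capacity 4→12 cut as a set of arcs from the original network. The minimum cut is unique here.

augment #1: 4→3→8→12 push 3
augment #2: 4→10→5→12 push 5
augment #3: 4→10→6→12 push 6
augment #4: 4→10→6→7→12 push 10
augment #5: 4→11→2→5→12 push 13
augment #6: 4→11→3→8→12 push 5
max flow = 42; residual-reachable set from 4 gives S-side
cut edges (S→T): {(4,3), (4,10), (11,2), (11,3)} total cap 42

Min-cut arcs: {(4,3), (4,10), (11,2), (11,3)} (total capacity 42)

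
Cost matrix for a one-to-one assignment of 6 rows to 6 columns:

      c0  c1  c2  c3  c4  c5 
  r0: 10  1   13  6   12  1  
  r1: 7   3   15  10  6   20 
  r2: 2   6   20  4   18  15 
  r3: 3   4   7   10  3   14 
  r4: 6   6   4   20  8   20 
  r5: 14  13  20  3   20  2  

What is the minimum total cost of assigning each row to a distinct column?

optimal assignment: row0→col5 (cost 1), row1→col1 (cost 3), row2→col0 (cost 2), row3→col4 (cost 3), row4→col2 (cost 4), row5→col3 (cost 3)
total = 1 + 3 + 2 + 3 + 4 + 3 = 16

Minimum assignment cost: 16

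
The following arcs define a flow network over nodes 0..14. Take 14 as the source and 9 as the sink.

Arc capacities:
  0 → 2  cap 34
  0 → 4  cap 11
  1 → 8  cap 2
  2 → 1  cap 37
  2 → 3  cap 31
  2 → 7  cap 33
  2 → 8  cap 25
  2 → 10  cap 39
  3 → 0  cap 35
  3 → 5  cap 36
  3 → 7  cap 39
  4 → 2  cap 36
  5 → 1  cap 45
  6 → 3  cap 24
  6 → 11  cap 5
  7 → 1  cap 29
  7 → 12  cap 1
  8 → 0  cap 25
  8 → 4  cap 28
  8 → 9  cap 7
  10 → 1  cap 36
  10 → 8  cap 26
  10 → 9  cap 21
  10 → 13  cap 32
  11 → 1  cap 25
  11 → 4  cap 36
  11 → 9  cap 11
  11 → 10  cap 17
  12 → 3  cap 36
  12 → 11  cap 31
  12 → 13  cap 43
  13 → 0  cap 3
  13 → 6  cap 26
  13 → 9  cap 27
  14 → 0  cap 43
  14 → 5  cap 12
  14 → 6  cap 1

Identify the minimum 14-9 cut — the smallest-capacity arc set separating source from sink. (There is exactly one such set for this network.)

Min-cut arcs: {(1,8), (14,0), (14,6)} (total capacity 46)

augment #1: 14→6→11→9 push 1
augment #2: 14→0→2→8→9 push 7
augment #3: 14→0→2→10→9 push 21
augment #4: 14→0→2→10→13→9 push 6
augment #5: 14→0→4→2→10→13→9 push 9
augment #6: 14→5→1→8→2→10→13→9 push 2
max flow = 46; residual-reachable set from 14 gives S-side
cut edges (S→T): {(1,8), (14,0), (14,6)} total cap 46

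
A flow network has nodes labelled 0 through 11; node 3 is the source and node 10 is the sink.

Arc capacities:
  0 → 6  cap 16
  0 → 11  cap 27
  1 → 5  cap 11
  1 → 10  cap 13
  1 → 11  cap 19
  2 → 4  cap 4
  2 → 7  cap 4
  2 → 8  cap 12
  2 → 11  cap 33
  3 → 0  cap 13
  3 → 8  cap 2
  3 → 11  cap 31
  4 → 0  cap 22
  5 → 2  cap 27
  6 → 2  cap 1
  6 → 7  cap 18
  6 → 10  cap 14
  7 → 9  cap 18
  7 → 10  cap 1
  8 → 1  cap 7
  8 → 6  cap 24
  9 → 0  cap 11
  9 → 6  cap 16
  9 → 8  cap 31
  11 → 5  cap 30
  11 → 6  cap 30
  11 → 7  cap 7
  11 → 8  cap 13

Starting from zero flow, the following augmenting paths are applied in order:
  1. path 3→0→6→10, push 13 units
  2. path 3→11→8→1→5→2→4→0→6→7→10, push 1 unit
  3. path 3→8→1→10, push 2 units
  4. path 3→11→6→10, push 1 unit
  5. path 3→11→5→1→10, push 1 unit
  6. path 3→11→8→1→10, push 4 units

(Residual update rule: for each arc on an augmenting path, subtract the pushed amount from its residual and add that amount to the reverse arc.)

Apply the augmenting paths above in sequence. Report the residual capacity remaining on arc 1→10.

Residual capacity of (1,10): 6

after path 1 (3→0→6→10, push 13): res(1,10)=13
after path 2 (3→11→8→1→5→2→4→0→6→7→10, push 1): res(1,10)=13
after path 3 (3→8→1→10, push 2): res(1,10)=11
after path 4 (3→11→6→10, push 1): res(1,10)=11
after path 5 (3→11→5→1→10, push 1): res(1,10)=10
after path 6 (3→11→8→1→10, push 4): res(1,10)=6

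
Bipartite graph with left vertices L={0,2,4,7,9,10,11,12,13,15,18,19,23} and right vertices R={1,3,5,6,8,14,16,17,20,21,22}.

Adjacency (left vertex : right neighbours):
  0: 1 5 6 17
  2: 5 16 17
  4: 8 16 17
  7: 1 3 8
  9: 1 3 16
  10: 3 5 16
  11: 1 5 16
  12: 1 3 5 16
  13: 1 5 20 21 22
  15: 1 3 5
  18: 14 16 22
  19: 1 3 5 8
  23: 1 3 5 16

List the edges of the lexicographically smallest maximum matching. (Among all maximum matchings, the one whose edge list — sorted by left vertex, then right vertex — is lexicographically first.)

Lex-smallest maximum matching: {(0,6), (2,5), (4,17), (7,1), (9,3), (10,16), (13,20), (18,14), (19,8)}

|M| = 9 (so the lex-smallest maximum matching has 9 edges)
process left vertices in ascending order; for each, take the smallest-labelled available neighbour that still permits 9 edges overall, or leave it unmatched if none does
lex-smallest matching: {0-6, 2-5, 4-17, 7-1, 9-3, 10-16, 13-20, 18-14, 19-8}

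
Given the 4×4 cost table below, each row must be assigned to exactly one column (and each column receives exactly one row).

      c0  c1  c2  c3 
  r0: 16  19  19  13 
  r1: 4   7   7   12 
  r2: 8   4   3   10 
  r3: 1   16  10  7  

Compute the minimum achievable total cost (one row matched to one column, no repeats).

Minimum assignment cost: 24

optimal assignment: row0→col3 (cost 13), row1→col1 (cost 7), row2→col2 (cost 3), row3→col0 (cost 1)
total = 13 + 7 + 3 + 1 = 24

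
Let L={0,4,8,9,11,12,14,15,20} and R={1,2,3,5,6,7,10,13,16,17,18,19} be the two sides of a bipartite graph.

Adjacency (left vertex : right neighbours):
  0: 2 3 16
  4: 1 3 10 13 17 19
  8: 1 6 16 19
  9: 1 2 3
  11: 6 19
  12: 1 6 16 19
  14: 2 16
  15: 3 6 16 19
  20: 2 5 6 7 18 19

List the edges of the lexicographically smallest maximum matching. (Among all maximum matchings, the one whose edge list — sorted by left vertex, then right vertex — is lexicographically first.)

Lex-smallest maximum matching: {(0,2), (4,10), (8,1), (9,3), (11,6), (12,16), (15,19), (20,5)}

|M| = 8 (so the lex-smallest maximum matching has 8 edges)
process left vertices in ascending order; for each, take the smallest-labelled available neighbour that still permits 8 edges overall, or leave it unmatched if none does
lex-smallest matching: {0-2, 4-10, 8-1, 9-3, 11-6, 12-16, 15-19, 20-5}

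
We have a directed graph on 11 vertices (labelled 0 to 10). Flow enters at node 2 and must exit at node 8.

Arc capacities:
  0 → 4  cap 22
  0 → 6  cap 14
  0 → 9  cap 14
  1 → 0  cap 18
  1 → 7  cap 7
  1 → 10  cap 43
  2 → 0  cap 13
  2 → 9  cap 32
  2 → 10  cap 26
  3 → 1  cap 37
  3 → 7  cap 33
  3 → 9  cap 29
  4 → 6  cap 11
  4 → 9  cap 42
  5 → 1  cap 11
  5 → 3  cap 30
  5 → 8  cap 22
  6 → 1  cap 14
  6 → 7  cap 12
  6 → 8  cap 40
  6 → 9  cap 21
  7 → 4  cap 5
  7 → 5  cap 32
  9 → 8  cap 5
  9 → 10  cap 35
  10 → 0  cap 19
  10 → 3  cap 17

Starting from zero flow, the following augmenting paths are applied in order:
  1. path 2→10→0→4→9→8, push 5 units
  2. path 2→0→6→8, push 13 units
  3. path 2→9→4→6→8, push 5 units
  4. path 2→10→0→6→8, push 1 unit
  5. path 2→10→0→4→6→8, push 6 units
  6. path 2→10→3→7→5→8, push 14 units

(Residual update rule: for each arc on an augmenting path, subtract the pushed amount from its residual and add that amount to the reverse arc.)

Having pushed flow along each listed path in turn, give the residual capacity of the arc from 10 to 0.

after path 1 (2→10→0→4→9→8, push 5): res(10,0)=14
after path 2 (2→0→6→8, push 13): res(10,0)=14
after path 3 (2→9→4→6→8, push 5): res(10,0)=14
after path 4 (2→10→0→6→8, push 1): res(10,0)=13
after path 5 (2→10→0→4→6→8, push 6): res(10,0)=7
after path 6 (2→10→3→7→5→8, push 14): res(10,0)=7

Residual capacity of (10,0): 7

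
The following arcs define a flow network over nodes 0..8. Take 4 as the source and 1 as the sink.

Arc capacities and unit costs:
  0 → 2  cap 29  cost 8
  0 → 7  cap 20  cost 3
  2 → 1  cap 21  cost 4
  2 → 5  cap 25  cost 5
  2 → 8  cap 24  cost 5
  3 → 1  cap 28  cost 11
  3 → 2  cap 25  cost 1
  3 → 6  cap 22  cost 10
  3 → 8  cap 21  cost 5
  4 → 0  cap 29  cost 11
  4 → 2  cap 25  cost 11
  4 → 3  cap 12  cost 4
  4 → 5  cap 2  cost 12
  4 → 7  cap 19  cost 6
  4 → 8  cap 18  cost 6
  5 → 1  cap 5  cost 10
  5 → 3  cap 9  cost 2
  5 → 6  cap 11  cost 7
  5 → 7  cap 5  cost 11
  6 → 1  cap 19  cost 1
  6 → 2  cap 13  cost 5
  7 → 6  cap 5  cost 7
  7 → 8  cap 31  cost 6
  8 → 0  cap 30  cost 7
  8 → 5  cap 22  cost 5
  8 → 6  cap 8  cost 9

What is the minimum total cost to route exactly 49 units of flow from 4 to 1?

Minimum cost for 49 units: 744

shortest-cost path #1: 4→3→2→1 push 12 @ unit cost 9 (adds 108)
shortest-cost path #2: 4→7→6→1 push 5 @ unit cost 14 (adds 70)
shortest-cost path #3: 4→2→1 push 9 @ unit cost 15 (adds 135)
shortest-cost path #4: 4→8→6→1 push 8 @ unit cost 16 (adds 128)
shortest-cost path #5: 4→8→5→6→1 push 6 @ unit cost 19 (adds 114)
shortest-cost path #6: 4→2→3→1 push 9 @ unit cost 21 (adds 189)
total cost = 744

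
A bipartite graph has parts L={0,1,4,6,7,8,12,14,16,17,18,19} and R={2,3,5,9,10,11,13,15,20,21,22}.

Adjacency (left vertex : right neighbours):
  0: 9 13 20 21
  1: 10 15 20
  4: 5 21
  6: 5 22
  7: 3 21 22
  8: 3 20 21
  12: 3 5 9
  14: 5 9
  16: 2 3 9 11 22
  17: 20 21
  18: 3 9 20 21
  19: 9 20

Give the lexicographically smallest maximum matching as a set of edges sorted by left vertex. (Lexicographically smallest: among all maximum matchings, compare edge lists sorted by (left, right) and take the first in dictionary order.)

|M| = 9 (so the lex-smallest maximum matching has 9 edges)
process left vertices in ascending order; for each, take the smallest-labelled available neighbour that still permits 9 edges overall, or leave it unmatched if none does
lex-smallest matching: {0-13, 1-10, 4-5, 6-22, 7-3, 8-20, 12-9, 16-2, 17-21}

Lex-smallest maximum matching: {(0,13), (1,10), (4,5), (6,22), (7,3), (8,20), (12,9), (16,2), (17,21)}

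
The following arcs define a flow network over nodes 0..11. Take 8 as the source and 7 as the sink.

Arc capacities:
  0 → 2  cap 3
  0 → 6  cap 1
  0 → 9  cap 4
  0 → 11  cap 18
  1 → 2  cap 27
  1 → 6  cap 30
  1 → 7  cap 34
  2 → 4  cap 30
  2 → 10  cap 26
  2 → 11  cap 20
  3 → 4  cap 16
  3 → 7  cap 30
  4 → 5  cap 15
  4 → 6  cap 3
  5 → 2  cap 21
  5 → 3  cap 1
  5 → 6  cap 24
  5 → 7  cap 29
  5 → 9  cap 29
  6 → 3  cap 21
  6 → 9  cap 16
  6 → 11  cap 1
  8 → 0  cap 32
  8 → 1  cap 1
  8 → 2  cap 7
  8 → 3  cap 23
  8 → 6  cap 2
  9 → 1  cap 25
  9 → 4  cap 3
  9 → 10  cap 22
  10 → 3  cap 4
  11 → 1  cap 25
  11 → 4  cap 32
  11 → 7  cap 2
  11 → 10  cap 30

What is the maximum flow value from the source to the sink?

augment #1: 8→1→7 bottleneck 1, total now 1
augment #2: 8→3→7 bottleneck 23, total now 24
augment #3: 8→0→11→7 bottleneck 2, total now 26
augment #4: 8→6→3→7 bottleneck 2, total now 28
augment #5: 8→0→6→3→7 bottleneck 1, total now 29
augment #6: 8→0→9→1→7 bottleneck 4, total now 33
augment #7: 8→0→11→1→7 bottleneck 16, total now 49
augment #8: 8→2→4→5→7 bottleneck 7, total now 56
augment #9: 8→0→2→4→5→7 bottleneck 3, total now 59

Maximum flow value: 59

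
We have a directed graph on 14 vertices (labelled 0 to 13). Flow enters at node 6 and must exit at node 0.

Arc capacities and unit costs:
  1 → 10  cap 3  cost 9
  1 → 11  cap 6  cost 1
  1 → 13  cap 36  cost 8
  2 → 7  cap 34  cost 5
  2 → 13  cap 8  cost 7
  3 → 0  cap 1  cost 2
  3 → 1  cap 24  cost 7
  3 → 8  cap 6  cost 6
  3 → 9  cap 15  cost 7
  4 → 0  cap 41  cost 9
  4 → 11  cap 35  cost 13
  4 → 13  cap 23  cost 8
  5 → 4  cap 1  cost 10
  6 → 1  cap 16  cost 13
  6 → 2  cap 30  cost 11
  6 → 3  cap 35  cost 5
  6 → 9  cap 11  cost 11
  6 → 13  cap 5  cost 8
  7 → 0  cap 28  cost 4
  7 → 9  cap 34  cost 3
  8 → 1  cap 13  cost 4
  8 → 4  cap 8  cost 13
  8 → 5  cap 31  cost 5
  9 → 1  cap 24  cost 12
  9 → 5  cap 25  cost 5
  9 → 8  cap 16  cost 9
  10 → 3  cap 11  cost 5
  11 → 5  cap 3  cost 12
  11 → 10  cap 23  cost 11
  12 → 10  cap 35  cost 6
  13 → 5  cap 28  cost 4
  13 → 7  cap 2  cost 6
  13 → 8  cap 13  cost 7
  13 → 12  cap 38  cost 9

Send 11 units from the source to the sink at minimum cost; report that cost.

shortest-cost path #1: 6→3→0 push 1 @ unit cost 7 (adds 7)
shortest-cost path #2: 6→13→7→0 push 2 @ unit cost 18 (adds 36)
shortest-cost path #3: 6→2→7→0 push 8 @ unit cost 20 (adds 160)
total cost = 203

Minimum cost for 11 units: 203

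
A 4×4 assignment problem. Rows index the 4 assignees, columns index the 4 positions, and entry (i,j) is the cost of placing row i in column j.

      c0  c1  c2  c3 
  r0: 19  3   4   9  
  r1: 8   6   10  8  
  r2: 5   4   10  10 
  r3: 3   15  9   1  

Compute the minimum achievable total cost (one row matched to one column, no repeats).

Minimum assignment cost: 16

optimal assignment: row0→col2 (cost 4), row1→col1 (cost 6), row2→col0 (cost 5), row3→col3 (cost 1)
total = 4 + 6 + 5 + 1 = 16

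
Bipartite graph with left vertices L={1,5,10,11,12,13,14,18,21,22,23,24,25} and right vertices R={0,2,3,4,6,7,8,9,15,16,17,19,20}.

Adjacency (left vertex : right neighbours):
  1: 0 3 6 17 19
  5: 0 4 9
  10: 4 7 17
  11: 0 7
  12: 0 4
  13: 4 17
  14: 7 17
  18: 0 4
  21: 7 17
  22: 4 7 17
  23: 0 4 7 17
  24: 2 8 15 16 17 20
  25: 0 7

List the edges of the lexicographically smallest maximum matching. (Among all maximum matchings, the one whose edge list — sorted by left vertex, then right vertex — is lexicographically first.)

Lex-smallest maximum matching: {(1,3), (5,9), (10,4), (11,0), (13,17), (14,7), (24,2)}

|M| = 7 (so the lex-smallest maximum matching has 7 edges)
process left vertices in ascending order; for each, take the smallest-labelled available neighbour that still permits 7 edges overall, or leave it unmatched if none does
lex-smallest matching: {1-3, 5-9, 10-4, 11-0, 13-17, 14-7, 24-2}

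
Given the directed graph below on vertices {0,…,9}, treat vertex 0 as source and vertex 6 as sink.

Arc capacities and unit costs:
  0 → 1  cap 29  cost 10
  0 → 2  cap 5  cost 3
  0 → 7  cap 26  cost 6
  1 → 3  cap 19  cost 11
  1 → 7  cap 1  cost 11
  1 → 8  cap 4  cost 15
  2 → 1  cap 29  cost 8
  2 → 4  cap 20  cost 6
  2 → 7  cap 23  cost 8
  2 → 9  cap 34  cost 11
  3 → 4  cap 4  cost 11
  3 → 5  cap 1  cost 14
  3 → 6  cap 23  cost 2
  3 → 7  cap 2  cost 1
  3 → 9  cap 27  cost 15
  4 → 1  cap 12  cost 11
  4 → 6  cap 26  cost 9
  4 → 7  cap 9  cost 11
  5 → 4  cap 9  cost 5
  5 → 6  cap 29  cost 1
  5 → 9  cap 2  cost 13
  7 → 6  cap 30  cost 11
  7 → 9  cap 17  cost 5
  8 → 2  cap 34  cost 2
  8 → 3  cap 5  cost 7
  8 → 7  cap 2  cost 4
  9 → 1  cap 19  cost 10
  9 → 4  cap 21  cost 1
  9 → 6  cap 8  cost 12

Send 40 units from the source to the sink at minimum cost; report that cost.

Minimum cost for 40 units: 739

shortest-cost path #1: 0→7→6 push 26 @ unit cost 17 (adds 442)
shortest-cost path #2: 0→2→4→6 push 5 @ unit cost 18 (adds 90)
shortest-cost path #3: 0→1→3→6 push 9 @ unit cost 23 (adds 207)
total cost = 739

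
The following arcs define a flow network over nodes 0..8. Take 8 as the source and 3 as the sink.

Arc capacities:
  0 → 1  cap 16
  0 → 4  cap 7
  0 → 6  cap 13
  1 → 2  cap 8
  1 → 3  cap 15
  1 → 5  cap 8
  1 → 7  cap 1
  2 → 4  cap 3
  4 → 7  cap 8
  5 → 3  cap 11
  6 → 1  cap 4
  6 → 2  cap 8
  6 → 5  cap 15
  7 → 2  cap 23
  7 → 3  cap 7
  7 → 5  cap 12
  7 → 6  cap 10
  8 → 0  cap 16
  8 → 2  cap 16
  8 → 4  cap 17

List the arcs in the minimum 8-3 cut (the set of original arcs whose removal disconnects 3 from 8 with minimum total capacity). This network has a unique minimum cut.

Min-cut arcs: {(4,7), (8,0)} (total capacity 24)

augment #1: 8→0→1→3 push 15
augment #2: 8→4→7→3 push 7
augment #3: 8→0→1→5→3 push 1
augment #4: 8→4→7→5→3 push 1
max flow = 24; residual-reachable set from 8 gives S-side
cut edges (S→T): {(4,7), (8,0)} total cap 24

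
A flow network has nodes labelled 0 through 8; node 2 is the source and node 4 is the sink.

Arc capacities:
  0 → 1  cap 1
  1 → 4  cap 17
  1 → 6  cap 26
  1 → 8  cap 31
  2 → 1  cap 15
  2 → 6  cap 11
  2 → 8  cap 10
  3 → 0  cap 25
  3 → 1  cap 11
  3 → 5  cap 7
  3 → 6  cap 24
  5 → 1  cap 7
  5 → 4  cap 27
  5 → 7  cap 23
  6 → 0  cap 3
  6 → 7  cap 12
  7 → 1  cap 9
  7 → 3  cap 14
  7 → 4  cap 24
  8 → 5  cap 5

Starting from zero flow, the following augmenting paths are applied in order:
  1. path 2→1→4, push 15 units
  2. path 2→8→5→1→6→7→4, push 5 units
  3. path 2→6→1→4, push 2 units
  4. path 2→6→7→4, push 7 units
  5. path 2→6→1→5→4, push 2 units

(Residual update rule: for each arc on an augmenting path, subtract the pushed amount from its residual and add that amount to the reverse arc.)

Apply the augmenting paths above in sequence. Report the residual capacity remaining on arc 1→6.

Residual capacity of (1,6): 25

after path 1 (2→1→4, push 15): res(1,6)=26
after path 2 (2→8→5→1→6→7→4, push 5): res(1,6)=21
after path 3 (2→6→1→4, push 2): res(1,6)=23
after path 4 (2→6→7→4, push 7): res(1,6)=23
after path 5 (2→6→1→5→4, push 2): res(1,6)=25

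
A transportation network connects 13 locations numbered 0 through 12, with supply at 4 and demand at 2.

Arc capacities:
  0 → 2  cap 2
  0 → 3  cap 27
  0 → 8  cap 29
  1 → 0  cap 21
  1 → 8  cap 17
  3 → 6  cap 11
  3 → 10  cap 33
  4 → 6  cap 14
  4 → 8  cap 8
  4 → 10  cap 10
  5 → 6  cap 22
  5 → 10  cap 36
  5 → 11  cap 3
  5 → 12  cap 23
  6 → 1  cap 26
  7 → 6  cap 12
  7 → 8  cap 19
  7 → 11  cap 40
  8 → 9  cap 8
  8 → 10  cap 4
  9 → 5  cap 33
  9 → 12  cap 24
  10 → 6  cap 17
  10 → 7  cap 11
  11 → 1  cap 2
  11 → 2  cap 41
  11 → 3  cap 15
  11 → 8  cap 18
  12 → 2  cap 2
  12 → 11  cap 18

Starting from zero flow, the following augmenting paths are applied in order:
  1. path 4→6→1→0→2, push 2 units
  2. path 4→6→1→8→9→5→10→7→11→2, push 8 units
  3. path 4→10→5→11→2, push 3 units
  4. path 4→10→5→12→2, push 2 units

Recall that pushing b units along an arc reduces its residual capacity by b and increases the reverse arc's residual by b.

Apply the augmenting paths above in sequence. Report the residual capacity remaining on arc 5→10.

after path 1 (4→6→1→0→2, push 2): res(5,10)=36
after path 2 (4→6→1→8→9→5→10→7→11→2, push 8): res(5,10)=28
after path 3 (4→10→5→11→2, push 3): res(5,10)=31
after path 4 (4→10→5→12→2, push 2): res(5,10)=33

Residual capacity of (5,10): 33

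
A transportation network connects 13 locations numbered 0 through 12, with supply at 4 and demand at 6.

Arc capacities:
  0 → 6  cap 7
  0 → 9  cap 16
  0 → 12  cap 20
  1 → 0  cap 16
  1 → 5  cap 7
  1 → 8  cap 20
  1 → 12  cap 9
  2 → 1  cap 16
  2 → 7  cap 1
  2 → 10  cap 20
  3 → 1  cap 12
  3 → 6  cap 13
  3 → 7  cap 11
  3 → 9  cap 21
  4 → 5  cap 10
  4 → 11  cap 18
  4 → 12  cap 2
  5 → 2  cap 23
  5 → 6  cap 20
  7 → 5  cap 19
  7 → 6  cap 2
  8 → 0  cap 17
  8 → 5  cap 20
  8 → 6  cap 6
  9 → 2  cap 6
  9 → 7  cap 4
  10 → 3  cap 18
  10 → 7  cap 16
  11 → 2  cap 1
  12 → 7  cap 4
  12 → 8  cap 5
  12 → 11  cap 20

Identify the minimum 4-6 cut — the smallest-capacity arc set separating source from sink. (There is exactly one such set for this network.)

Min-cut arcs: {(4,5), (4,12), (11,2)} (total capacity 13)

augment #1: 4→5→6 push 10
augment #2: 4→12→7→6 push 2
augment #3: 4→11→2→1→0→6 push 1
max flow = 13; residual-reachable set from 4 gives S-side
cut edges (S→T): {(4,5), (4,12), (11,2)} total cap 13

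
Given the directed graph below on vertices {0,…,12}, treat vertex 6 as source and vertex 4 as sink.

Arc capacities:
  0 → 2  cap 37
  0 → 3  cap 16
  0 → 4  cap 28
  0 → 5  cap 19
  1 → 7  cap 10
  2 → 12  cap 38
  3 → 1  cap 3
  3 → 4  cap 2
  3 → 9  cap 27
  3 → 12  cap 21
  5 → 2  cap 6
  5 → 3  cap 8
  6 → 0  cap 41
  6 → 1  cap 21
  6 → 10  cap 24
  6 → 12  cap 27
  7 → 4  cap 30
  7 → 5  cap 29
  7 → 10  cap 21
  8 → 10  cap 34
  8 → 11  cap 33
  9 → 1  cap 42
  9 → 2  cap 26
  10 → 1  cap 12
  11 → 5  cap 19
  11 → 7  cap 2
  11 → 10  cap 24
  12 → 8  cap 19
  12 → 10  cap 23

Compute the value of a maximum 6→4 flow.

augment #1: 6→0→4 bottleneck 28, total now 28
augment #2: 6→0→3→4 bottleneck 2, total now 30
augment #3: 6→1→7→4 bottleneck 10, total now 40
augment #4: 6→12→8→11→7→4 bottleneck 2, total now 42

Maximum flow value: 42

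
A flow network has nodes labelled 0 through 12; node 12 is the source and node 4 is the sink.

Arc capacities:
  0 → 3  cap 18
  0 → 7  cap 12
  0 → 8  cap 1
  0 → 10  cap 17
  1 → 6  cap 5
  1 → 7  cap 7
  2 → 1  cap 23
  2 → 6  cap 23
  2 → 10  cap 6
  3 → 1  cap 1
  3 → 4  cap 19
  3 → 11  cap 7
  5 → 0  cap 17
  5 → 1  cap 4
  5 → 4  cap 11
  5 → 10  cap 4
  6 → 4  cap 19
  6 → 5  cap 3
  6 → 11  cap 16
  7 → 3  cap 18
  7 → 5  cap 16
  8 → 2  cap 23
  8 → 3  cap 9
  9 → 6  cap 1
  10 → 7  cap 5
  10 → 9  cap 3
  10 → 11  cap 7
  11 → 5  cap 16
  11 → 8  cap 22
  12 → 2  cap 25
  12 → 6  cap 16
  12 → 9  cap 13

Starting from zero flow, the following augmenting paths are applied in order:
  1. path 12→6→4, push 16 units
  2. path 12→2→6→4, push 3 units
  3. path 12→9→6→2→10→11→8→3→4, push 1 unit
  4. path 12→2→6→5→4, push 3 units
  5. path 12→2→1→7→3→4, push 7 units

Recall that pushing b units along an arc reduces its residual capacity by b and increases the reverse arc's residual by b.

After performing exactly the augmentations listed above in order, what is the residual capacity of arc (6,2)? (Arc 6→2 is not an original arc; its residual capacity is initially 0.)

after path 1 (12→6→4, push 16): res(6,2)=0
after path 2 (12→2→6→4, push 3): res(6,2)=3
after path 3 (12→9→6→2→10→11→8→3→4, push 1): res(6,2)=2
after path 4 (12→2→6→5→4, push 3): res(6,2)=5
after path 5 (12→2→1→7→3→4, push 7): res(6,2)=5

Residual capacity of (6,2): 5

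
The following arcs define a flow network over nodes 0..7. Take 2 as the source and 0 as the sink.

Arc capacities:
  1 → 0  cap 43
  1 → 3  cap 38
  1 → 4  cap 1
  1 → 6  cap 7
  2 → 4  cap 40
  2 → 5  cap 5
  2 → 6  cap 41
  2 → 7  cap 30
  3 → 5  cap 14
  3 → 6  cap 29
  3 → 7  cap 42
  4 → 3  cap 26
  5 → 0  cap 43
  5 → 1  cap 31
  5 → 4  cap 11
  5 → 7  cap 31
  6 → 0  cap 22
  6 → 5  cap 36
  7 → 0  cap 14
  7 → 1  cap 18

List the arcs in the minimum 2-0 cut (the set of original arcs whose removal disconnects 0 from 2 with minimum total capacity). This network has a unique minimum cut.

Min-cut arcs: {(2,5), (2,6), (2,7), (4,3)} (total capacity 102)

augment #1: 2→5→0 push 5
augment #2: 2→6→0 push 22
augment #3: 2→7→0 push 14
augment #4: 2→6→5→0 push 19
augment #5: 2→7→1→0 push 16
augment #6: 2→4→3→5→0 push 14
augment #7: 2→4→3→6→5→0 push 5
augment #8: 2→4→3→7→1→0 push 2
augment #9: 2→4→3→6→5→1→0 push 5
max flow = 102; residual-reachable set from 2 gives S-side
cut edges (S→T): {(2,5), (2,6), (2,7), (4,3)} total cap 102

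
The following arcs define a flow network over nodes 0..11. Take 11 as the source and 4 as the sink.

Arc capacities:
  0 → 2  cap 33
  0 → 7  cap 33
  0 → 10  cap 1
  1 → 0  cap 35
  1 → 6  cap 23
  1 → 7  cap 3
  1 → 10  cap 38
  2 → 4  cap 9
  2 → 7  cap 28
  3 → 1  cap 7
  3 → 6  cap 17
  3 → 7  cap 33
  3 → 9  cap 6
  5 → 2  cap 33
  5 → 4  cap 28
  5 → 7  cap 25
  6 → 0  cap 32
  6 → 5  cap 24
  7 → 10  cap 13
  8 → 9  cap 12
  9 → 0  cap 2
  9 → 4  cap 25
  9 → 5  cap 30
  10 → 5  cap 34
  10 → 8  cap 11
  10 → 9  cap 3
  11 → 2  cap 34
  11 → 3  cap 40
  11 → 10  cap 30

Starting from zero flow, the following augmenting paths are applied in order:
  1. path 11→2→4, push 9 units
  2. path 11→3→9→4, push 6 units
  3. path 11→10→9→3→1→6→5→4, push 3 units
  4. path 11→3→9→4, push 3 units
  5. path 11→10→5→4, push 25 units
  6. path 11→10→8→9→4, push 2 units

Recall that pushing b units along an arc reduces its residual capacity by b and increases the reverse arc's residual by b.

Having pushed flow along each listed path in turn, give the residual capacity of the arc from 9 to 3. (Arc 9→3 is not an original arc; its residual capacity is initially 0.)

after path 1 (11→2→4, push 9): res(9,3)=0
after path 2 (11→3→9→4, push 6): res(9,3)=6
after path 3 (11→10→9→3→1→6→5→4, push 3): res(9,3)=3
after path 4 (11→3→9→4, push 3): res(9,3)=6
after path 5 (11→10→5→4, push 25): res(9,3)=6
after path 6 (11→10→8→9→4, push 2): res(9,3)=6

Residual capacity of (9,3): 6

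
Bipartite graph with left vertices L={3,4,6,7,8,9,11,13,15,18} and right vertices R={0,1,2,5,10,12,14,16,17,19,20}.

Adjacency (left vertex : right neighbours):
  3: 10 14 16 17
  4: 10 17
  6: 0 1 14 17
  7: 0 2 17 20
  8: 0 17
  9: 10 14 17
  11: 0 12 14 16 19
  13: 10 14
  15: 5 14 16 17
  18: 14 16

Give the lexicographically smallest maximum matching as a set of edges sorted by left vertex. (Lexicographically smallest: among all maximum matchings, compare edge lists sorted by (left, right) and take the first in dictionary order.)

|M| = 9 (so the lex-smallest maximum matching has 9 edges)
process left vertices in ascending order; for each, take the smallest-labelled available neighbour that still permits 9 edges overall, or leave it unmatched if none does
lex-smallest matching: {3-10, 4-17, 6-1, 7-2, 8-0, 9-14, 11-12, 15-5, 18-16}

Lex-smallest maximum matching: {(3,10), (4,17), (6,1), (7,2), (8,0), (9,14), (11,12), (15,5), (18,16)}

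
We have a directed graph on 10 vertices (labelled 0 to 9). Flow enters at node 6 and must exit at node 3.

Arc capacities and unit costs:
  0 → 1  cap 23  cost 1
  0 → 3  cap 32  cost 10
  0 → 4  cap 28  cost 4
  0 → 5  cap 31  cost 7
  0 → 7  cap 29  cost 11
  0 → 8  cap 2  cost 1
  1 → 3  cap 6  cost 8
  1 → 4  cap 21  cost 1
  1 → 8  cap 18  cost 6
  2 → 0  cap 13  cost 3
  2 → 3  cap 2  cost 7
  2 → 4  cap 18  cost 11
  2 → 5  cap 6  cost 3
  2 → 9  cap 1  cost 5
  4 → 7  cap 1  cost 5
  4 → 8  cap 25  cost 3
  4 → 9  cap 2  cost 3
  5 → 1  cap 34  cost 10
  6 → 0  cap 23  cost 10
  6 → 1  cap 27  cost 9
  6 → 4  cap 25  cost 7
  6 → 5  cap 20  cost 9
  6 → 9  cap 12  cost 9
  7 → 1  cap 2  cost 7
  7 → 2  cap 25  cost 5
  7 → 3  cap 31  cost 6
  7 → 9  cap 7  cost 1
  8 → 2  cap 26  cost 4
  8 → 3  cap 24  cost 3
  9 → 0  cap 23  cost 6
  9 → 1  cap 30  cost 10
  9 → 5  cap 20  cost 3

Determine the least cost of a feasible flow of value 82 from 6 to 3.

Minimum cost for 82 units: 1803

shortest-cost path #1: 6→4→8→3 push 24 @ unit cost 13 (adds 312)
shortest-cost path #2: 6→1→3 push 6 @ unit cost 17 (adds 102)
shortest-cost path #3: 6→4→7→3 push 1 @ unit cost 18 (adds 18)
shortest-cost path #4: 6→0→3 push 23 @ unit cost 20 (adds 460)
shortest-cost path #5: 6→1→4→8→2→3 push 1 @ unit cost 24 (adds 24)
shortest-cost path #6: 6→9→0→3 push 9 @ unit cost 25 (adds 225)
shortest-cost path #7: 6→1→8→2→3 push 1 @ unit cost 26 (adds 26)
shortest-cost path #8: 6→9→0→7→3 push 3 @ unit cost 32 (adds 96)
shortest-cost path #9: 6→1→4→9→0→7→3 push 2 @ unit cost 36 (adds 72)
shortest-cost path #10: 6→1→8→2→0→7→3 push 12 @ unit cost 39 (adds 468)
total cost = 1803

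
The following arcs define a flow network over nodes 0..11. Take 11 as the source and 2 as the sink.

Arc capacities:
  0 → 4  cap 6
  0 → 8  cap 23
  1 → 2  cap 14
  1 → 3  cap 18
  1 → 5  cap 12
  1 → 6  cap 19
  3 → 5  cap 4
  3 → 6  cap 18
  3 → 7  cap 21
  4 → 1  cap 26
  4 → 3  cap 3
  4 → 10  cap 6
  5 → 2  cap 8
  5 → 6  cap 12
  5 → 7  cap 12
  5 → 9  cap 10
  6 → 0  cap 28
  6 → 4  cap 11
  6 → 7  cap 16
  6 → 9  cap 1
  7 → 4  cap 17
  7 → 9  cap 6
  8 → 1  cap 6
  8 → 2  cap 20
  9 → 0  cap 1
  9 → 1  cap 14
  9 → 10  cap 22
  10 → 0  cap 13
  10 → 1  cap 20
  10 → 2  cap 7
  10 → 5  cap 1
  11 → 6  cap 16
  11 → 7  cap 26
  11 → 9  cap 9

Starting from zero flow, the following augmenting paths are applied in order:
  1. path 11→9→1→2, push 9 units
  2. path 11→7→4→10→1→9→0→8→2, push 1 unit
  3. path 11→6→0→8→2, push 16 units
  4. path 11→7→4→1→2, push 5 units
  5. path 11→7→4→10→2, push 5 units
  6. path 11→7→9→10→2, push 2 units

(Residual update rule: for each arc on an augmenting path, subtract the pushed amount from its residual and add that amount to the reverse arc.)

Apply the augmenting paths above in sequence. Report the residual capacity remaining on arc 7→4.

after path 1 (11→9→1→2, push 9): res(7,4)=17
after path 2 (11→7→4→10→1→9→0→8→2, push 1): res(7,4)=16
after path 3 (11→6→0→8→2, push 16): res(7,4)=16
after path 4 (11→7→4→1→2, push 5): res(7,4)=11
after path 5 (11→7→4→10→2, push 5): res(7,4)=6
after path 6 (11→7→9→10→2, push 2): res(7,4)=6

Residual capacity of (7,4): 6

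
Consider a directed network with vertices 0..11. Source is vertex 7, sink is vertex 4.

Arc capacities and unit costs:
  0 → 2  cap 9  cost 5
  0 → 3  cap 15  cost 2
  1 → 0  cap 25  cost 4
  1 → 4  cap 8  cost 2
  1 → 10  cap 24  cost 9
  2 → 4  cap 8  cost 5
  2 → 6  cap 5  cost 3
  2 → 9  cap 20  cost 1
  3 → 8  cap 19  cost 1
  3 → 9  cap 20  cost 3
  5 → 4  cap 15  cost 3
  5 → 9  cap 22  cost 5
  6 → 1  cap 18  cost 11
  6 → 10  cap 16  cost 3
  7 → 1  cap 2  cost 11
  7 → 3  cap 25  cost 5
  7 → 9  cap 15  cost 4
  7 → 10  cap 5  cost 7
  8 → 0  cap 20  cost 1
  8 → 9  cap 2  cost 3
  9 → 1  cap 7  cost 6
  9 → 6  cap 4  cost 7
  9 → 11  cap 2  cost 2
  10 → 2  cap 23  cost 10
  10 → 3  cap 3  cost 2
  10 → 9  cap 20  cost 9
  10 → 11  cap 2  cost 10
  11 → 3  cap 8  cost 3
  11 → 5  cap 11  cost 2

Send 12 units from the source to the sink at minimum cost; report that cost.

Minimum cost for 12 units: 153

shortest-cost path #1: 7→9→11→5→4 push 2 @ unit cost 11 (adds 22)
shortest-cost path #2: 7→9→1→4 push 7 @ unit cost 12 (adds 84)
shortest-cost path #3: 7→1→4 push 1 @ unit cost 13 (adds 13)
shortest-cost path #4: 7→3→8→0→2→4 push 2 @ unit cost 17 (adds 34)
total cost = 153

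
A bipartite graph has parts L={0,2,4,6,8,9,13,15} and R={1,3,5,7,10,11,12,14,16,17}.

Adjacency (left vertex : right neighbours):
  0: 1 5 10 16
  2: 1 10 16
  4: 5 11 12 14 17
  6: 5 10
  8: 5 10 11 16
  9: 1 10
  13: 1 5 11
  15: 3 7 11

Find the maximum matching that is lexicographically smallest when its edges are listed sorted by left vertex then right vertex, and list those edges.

Lex-smallest maximum matching: {(0,1), (2,10), (4,12), (6,5), (8,16), (13,11), (15,3)}

|M| = 7 (so the lex-smallest maximum matching has 7 edges)
process left vertices in ascending order; for each, take the smallest-labelled available neighbour that still permits 7 edges overall, or leave it unmatched if none does
lex-smallest matching: {0-1, 2-10, 4-12, 6-5, 8-16, 13-11, 15-3}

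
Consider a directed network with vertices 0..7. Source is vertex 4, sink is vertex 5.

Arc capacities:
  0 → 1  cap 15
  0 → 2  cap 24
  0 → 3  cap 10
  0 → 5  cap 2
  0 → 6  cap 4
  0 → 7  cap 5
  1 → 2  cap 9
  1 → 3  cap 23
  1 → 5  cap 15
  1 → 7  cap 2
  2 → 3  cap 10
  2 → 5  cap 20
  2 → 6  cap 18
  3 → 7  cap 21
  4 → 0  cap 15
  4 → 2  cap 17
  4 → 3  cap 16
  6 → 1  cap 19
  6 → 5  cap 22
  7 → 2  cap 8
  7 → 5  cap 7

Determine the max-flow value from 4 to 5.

Maximum flow value: 47

augment #1: 4→0→5 bottleneck 2, total now 2
augment #2: 4→2→5 bottleneck 17, total now 19
augment #3: 4→0→1→5 bottleneck 13, total now 32
augment #4: 4→3→7→5 bottleneck 7, total now 39
augment #5: 4→3→7→2→5 bottleneck 3, total now 42
augment #6: 4→3→7→2→6→5 bottleneck 5, total now 47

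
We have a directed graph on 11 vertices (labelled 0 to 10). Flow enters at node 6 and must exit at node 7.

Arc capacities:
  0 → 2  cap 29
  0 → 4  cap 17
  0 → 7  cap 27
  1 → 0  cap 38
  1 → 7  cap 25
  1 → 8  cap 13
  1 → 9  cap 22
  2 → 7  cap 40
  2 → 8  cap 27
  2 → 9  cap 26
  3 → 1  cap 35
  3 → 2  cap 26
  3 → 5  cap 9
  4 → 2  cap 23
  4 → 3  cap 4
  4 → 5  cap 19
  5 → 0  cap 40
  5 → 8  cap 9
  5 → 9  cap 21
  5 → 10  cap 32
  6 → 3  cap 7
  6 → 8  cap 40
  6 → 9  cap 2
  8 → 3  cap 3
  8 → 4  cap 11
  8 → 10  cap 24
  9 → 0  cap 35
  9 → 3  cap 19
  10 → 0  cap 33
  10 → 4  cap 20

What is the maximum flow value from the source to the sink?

Maximum flow value: 47

augment #1: 6→3→1→7 bottleneck 7, total now 7
augment #2: 6→9→0→7 bottleneck 2, total now 9
augment #3: 6→8→3→1→7 bottleneck 3, total now 12
augment #4: 6→8→4→2→7 bottleneck 11, total now 23
augment #5: 6→8→10→0→7 bottleneck 24, total now 47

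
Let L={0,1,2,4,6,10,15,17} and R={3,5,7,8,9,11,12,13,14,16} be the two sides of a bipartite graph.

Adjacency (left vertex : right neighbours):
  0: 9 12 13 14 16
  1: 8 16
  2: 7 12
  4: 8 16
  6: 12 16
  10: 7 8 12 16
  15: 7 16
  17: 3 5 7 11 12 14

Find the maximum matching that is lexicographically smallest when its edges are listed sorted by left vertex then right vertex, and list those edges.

|M| = 6 (so the lex-smallest maximum matching has 6 edges)
process left vertices in ascending order; for each, take the smallest-labelled available neighbour that still permits 6 edges overall, or leave it unmatched if none does
lex-smallest matching: {0-9, 1-8, 2-7, 4-16, 6-12, 17-3}

Lex-smallest maximum matching: {(0,9), (1,8), (2,7), (4,16), (6,12), (17,3)}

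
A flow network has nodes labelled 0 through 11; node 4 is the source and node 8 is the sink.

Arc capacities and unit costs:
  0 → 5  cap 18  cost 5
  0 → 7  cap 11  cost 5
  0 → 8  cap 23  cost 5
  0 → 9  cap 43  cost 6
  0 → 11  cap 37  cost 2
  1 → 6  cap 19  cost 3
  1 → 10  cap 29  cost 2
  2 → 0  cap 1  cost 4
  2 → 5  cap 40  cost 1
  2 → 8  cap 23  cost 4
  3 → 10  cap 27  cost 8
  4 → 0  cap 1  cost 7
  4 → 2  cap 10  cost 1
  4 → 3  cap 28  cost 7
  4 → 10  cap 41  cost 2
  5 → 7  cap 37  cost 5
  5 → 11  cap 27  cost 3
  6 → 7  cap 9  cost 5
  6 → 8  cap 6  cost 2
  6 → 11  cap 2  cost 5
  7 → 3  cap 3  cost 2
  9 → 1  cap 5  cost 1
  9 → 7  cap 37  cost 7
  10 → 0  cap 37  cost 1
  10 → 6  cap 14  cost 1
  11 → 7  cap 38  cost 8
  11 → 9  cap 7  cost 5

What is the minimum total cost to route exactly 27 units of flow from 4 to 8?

shortest-cost path #1: 4→2→8 push 10 @ unit cost 5 (adds 50)
shortest-cost path #2: 4→10→6→8 push 6 @ unit cost 5 (adds 30)
shortest-cost path #3: 4→10→0→8 push 11 @ unit cost 8 (adds 88)
total cost = 168

Minimum cost for 27 units: 168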